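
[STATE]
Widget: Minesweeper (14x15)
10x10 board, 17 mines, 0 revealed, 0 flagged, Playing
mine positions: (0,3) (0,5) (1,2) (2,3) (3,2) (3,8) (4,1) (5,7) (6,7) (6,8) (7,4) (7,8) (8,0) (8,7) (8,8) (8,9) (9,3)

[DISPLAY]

■■■■■■■■■■    
■■■■■■■■■■    
■■■■■■■■■■    
■■■■■■■■■■    
■■■■■■■■■■    
■■■■■■■■■■    
■■■■■■■■■■    
■■■■■■■■■■    
■■■■■■■■■■    
■■■■■■■■■■    
              
              
              
              
              


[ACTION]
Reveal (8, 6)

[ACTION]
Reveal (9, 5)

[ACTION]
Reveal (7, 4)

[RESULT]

■■■✹■✹■■■■    
■■✹■■■■■■■    
■■■✹■■■■■■    
■■✹■■■■■✹■    
■✹■■■■■■■■    
■■■■■■■✹■■    
■■■■■■■✹✹■    
■■■■✹■■■✹■    
✹■■■211✹✹✹    
■■■✹1 1■■■    
              
              
              
              
              


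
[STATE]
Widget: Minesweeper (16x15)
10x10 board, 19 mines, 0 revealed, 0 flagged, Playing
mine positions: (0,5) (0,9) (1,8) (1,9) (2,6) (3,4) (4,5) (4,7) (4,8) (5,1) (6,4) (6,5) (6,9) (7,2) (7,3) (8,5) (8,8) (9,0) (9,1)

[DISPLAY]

■■■■■■■■■■      
■■■■■■■■■■      
■■■■■■■■■■      
■■■■■■■■■■      
■■■■■■■■■■      
■■■■■■■■■■      
■■■■■■■■■■      
■■■■■■■■■■      
■■■■■■■■■■      
■■■■■■■■■■      
                
                
                
                
                


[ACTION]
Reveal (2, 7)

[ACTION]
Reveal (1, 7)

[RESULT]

■■■■■■■■■■      
■■■■■■■2■■      
■■■■■■■2■■      
■■■■■■■■■■      
■■■■■■■■■■      
■■■■■■■■■■      
■■■■■■■■■■      
■■■■■■■■■■      
■■■■■■■■■■      
■■■■■■■■■■      
                
                
                
                
                


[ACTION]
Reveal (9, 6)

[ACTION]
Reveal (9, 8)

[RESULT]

■■■■■■■■■■      
■■■■■■■2■■      
■■■■■■■2■■      
■■■■■■■■■■      
■■■■■■■■■■      
■■■■■■■■■■      
■■■■■■■■■■      
■■■■■■■■■■      
■■■■■■■■■■      
■■■■■■1■1■      
                
                
                
                
                


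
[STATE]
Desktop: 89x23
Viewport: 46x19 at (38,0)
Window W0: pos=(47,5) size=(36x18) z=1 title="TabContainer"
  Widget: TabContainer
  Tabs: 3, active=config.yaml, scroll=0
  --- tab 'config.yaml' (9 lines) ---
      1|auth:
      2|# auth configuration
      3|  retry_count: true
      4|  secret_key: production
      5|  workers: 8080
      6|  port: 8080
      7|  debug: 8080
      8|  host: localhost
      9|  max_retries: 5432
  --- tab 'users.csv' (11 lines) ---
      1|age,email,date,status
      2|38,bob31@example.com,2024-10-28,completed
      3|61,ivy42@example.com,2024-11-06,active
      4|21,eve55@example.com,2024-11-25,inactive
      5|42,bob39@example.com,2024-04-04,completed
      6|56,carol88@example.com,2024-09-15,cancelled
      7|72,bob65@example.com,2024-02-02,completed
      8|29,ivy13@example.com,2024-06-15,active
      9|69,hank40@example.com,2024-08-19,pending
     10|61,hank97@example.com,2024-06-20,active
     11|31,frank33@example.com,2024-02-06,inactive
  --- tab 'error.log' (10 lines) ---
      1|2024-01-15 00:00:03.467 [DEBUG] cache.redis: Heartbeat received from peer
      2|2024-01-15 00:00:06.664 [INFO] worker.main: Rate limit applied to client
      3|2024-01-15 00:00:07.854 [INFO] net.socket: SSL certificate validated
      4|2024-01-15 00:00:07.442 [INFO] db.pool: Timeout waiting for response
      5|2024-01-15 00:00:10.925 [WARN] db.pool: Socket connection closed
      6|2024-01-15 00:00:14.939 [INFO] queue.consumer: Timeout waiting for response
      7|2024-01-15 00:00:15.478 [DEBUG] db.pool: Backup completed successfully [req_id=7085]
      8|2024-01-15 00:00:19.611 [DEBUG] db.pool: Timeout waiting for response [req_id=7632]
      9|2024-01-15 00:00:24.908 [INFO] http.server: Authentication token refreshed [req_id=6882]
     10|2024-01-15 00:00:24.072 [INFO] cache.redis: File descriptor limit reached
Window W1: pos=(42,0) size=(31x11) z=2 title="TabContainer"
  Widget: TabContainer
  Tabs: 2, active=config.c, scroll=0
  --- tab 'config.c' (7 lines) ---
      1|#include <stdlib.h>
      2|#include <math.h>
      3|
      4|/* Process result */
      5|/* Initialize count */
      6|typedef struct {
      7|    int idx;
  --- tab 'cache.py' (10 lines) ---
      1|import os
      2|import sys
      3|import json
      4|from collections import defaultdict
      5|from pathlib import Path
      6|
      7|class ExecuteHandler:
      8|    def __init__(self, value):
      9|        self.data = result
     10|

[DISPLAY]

    ┏━━━━━━━━━━━━━━━━━━━━━━━━━━━━━┓           
    ┃ TabContainer                ┃           
    ┠─────────────────────────────┨           
    ┃[config.c]│ cache.py         ┃           
    ┃─────────────────────────────┃           
    ┃#include <stdlib.h>          ┃━━━━━━━━━┓ 
    ┃#include <math.h>            ┃         ┃ 
    ┃                             ┃─────────┨ 
    ┃/* Process result */         ┃│ error.l┃ 
    ┃/* Initialize count */       ┃─────────┃ 
    ┗━━━━━━━━━━━━━━━━━━━━━━━━━━━━━┛         ┃ 
         ┃# auth configuration              ┃ 
         ┃  retry_count: true               ┃ 
         ┃  secret_key: production          ┃ 
         ┃  workers: 8080                   ┃ 
         ┃  port: 8080                      ┃ 
         ┃  debug: 8080                     ┃ 
         ┃  host: localhost                 ┃ 
         ┃  max_retries: 5432               ┃ 


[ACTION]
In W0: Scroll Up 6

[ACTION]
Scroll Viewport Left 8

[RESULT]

            ┏━━━━━━━━━━━━━━━━━━━━━━━━━━━━━┓   
            ┃ TabContainer                ┃   
            ┠─────────────────────────────┨   
            ┃[config.c]│ cache.py         ┃   
            ┃─────────────────────────────┃   
            ┃#include <stdlib.h>          ┃━━━
            ┃#include <math.h>            ┃   
            ┃                             ┃───
            ┃/* Process result */         ┃│ e
            ┃/* Initialize count */       ┃───
            ┗━━━━━━━━━━━━━━━━━━━━━━━━━━━━━┛   
                 ┃# auth configuration        
                 ┃  retry_count: true         
                 ┃  secret_key: production    
                 ┃  workers: 8080             
                 ┃  port: 8080                
                 ┃  debug: 8080               
                 ┃  host: localhost           
                 ┃  max_retries: 5432         


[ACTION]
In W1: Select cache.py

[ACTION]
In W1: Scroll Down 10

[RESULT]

            ┏━━━━━━━━━━━━━━━━━━━━━━━━━━━━━┓   
            ┃ TabContainer                ┃   
            ┠─────────────────────────────┨   
            ┃ config.c │[cache.py]        ┃   
            ┃─────────────────────────────┃   
            ┃                             ┃━━━
            ┃                             ┃   
            ┃                             ┃───
            ┃                             ┃│ e
            ┃                             ┃───
            ┗━━━━━━━━━━━━━━━━━━━━━━━━━━━━━┛   
                 ┃# auth configuration        
                 ┃  retry_count: true         
                 ┃  secret_key: production    
                 ┃  workers: 8080             
                 ┃  port: 8080                
                 ┃  debug: 8080               
                 ┃  host: localhost           
                 ┃  max_retries: 5432         


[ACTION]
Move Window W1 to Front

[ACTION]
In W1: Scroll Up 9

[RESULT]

            ┏━━━━━━━━━━━━━━━━━━━━━━━━━━━━━┓   
            ┃ TabContainer                ┃   
            ┠─────────────────────────────┨   
            ┃ config.c │[cache.py]        ┃   
            ┃─────────────────────────────┃   
            ┃import os                    ┃━━━
            ┃import sys                   ┃   
            ┃import json                  ┃───
            ┃from collections import defau┃│ e
            ┃from pathlib import Path     ┃───
            ┗━━━━━━━━━━━━━━━━━━━━━━━━━━━━━┛   
                 ┃# auth configuration        
                 ┃  retry_count: true         
                 ┃  secret_key: production    
                 ┃  workers: 8080             
                 ┃  port: 8080                
                 ┃  debug: 8080               
                 ┃  host: localhost           
                 ┃  max_retries: 5432         


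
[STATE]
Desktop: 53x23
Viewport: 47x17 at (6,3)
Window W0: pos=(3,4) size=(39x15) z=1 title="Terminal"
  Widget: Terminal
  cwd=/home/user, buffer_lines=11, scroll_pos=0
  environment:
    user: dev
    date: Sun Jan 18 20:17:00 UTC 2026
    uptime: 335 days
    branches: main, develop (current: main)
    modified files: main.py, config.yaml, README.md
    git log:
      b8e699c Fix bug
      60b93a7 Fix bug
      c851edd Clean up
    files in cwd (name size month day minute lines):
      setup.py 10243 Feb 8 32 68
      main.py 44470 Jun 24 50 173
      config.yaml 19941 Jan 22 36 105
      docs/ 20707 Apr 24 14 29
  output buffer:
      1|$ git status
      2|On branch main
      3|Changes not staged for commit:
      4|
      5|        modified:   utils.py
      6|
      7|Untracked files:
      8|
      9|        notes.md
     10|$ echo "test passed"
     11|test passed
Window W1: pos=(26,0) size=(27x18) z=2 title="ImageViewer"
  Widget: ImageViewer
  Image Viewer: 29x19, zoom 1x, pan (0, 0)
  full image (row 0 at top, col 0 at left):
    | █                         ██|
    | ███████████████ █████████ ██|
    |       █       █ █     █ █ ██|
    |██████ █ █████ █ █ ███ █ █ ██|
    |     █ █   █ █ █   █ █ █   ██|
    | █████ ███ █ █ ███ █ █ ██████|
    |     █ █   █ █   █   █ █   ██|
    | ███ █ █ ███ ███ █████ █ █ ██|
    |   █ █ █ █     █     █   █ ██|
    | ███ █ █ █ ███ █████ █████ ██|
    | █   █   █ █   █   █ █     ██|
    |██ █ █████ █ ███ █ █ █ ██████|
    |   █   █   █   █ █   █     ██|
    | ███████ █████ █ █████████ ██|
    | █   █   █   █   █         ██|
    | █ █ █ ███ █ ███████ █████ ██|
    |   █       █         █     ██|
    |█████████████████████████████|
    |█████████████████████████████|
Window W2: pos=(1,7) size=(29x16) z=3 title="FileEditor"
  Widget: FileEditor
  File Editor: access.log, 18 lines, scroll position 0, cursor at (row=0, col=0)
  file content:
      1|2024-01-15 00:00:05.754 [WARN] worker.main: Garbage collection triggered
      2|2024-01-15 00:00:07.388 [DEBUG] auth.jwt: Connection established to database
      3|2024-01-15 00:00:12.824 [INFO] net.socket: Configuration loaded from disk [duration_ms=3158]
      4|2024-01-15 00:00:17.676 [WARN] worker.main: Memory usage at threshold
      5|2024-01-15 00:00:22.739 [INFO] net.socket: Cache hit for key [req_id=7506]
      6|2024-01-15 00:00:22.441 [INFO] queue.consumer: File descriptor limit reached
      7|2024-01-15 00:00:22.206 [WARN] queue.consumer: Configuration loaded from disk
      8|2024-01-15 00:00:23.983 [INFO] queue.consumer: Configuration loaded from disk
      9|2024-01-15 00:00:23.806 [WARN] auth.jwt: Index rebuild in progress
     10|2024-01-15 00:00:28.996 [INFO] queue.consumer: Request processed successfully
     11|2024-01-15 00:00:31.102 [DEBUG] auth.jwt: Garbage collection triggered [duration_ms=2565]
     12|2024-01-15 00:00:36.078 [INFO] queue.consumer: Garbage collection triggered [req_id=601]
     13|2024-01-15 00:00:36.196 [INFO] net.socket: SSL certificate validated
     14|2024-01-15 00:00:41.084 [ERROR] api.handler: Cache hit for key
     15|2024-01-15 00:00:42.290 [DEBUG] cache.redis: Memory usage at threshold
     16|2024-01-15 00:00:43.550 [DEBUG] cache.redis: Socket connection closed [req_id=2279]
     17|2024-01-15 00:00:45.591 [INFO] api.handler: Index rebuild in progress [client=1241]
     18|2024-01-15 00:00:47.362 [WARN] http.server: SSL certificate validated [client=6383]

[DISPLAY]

                    ┃ █                       ┃
━━━━━━━━━━━━━━━━━━━━┃ ███████████████ ████████┃
erminal             ┃       █       █ █     █ ┃
────────────────────┃██████ █ █████ █ █ ███ █ ┃
━━━━━━━━━━━━━━━━━━━━━━━┓  █ █   █ █ █   █ █ █ ┃
eEditor                ┃███ ███ █ █ ███ █ █ ██┃
───────────────────────┨  █ █   █ █   █   █ █ ┃
-01-15 00:00:05.754 [W▲┃█ █ █ ███ ███ █████ █ ┃
-01-15 00:00:07.388 [D█┃█ █ █ █     █     █   ┃
-01-15 00:00:12.824 [I░┃█ █ █ █ ███ █████ ████┃
-01-15 00:00:17.676 [W░┃  █   █ █   █   █ █   ┃
-01-15 00:00:22.739 [I░┃█ █████ █ ███ █ █ █ ██┃
-01-15 00:00:22.441 [I░┃█   █   █   █ █   █   ┃
-01-15 00:00:22.206 [W░┃█████ █████ █ ████████┃
-01-15 00:00:23.983 [I░┃━━━━━━━━━━━━━━━━━━━━━━┛
-01-15 00:00:23.806 [W░┃━━━━━━━━━━━┛           
-01-15 00:00:28.996 [I░┃                       


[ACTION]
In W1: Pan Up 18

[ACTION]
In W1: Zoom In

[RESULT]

                    ┃  ██                     ┃
━━━━━━━━━━━━━━━━━━━━┃  ██                     ┃
erminal             ┃  ███████████████████████┃
────────────────────┃  ███████████████████████┃
━━━━━━━━━━━━━━━━━━━━━━━┓           ██         ┃
eEditor                ┃           ██         ┃
───────────────────────┨█████████  ██  ███████┃
-01-15 00:00:05.754 [W▲┃█████████  ██  ███████┃
-01-15 00:00:07.388 [D█┃       ██  ██      ██ ┃
-01-15 00:00:12.824 [I░┃       ██  ██      ██ ┃
-01-15 00:00:17.676 [W░┃█████████  ██████  ██ ┃
-01-15 00:00:22.739 [I░┃█████████  ██████  ██ ┃
-01-15 00:00:22.441 [I░┃       ██  ██      ██ ┃
-01-15 00:00:22.206 [W░┃       ██  ██      ██ ┃
-01-15 00:00:23.983 [I░┃━━━━━━━━━━━━━━━━━━━━━━┛
-01-15 00:00:23.806 [W░┃━━━━━━━━━━━┛           
-01-15 00:00:28.996 [I░┃                       


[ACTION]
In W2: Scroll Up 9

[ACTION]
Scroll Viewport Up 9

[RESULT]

                    ┏━━━━━━━━━━━━━━━━━━━━━━━━━┓
                    ┃ ImageViewer             ┃
                    ┠─────────────────────────┨
                    ┃  ██                     ┃
━━━━━━━━━━━━━━━━━━━━┃  ██                     ┃
erminal             ┃  ███████████████████████┃
────────────────────┃  ███████████████████████┃
━━━━━━━━━━━━━━━━━━━━━━━┓           ██         ┃
eEditor                ┃           ██         ┃
───────────────────────┨█████████  ██  ███████┃
-01-15 00:00:05.754 [W▲┃█████████  ██  ███████┃
-01-15 00:00:07.388 [D█┃       ██  ██      ██ ┃
-01-15 00:00:12.824 [I░┃       ██  ██      ██ ┃
-01-15 00:00:17.676 [W░┃█████████  ██████  ██ ┃
-01-15 00:00:22.739 [I░┃█████████  ██████  ██ ┃
-01-15 00:00:22.441 [I░┃       ██  ██      ██ ┃
-01-15 00:00:22.206 [W░┃       ██  ██      ██ ┃


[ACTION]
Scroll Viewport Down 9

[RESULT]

────────────────────┃  ███████████████████████┃
━━━━━━━━━━━━━━━━━━━━━━━┓           ██         ┃
eEditor                ┃           ██         ┃
───────────────────────┨█████████  ██  ███████┃
-01-15 00:00:05.754 [W▲┃█████████  ██  ███████┃
-01-15 00:00:07.388 [D█┃       ██  ██      ██ ┃
-01-15 00:00:12.824 [I░┃       ██  ██      ██ ┃
-01-15 00:00:17.676 [W░┃█████████  ██████  ██ ┃
-01-15 00:00:22.739 [I░┃█████████  ██████  ██ ┃
-01-15 00:00:22.441 [I░┃       ██  ██      ██ ┃
-01-15 00:00:22.206 [W░┃       ██  ██      ██ ┃
-01-15 00:00:23.983 [I░┃━━━━━━━━━━━━━━━━━━━━━━┛
-01-15 00:00:23.806 [W░┃━━━━━━━━━━━┛           
-01-15 00:00:28.996 [I░┃                       
-01-15 00:00:31.102 [D░┃                       
-01-15 00:00:36.078 [I▼┃                       
━━━━━━━━━━━━━━━━━━━━━━━┛                       


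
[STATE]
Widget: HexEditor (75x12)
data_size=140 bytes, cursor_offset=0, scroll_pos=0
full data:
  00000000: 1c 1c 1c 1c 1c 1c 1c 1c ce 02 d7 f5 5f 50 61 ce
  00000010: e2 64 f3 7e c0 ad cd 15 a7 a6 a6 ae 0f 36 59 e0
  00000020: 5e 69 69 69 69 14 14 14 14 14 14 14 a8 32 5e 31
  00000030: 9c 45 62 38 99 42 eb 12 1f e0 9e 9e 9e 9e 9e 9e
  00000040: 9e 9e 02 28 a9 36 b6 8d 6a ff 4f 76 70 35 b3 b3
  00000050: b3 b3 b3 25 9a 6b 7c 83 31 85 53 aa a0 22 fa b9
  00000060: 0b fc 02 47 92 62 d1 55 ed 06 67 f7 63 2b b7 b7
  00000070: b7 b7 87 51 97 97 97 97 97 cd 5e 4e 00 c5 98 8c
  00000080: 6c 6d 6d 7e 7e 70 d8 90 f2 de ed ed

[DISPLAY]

00000000  1C 1c 1c 1c 1c 1c 1c 1c  ce 02 d7 f5 5f 50 61 ce  |............_P
00000010  e2 64 f3 7e c0 ad cd 15  a7 a6 a6 ae 0f 36 59 e0  |.d.~.........6
00000020  5e 69 69 69 69 14 14 14  14 14 14 14 a8 32 5e 31  |^iiii........2
00000030  9c 45 62 38 99 42 eb 12  1f e0 9e 9e 9e 9e 9e 9e  |.Eb8.B........
00000040  9e 9e 02 28 a9 36 b6 8d  6a ff 4f 76 70 35 b3 b3  |...(.6..j.Ovp5
00000050  b3 b3 b3 25 9a 6b 7c 83  31 85 53 aa a0 22 fa b9  |...%.k|.1.S.."
00000060  0b fc 02 47 92 62 d1 55  ed 06 67 f7 63 2b b7 b7  |...G.b.U..g.c+
00000070  b7 b7 87 51 97 97 97 97  97 cd 5e 4e 00 c5 98 8c  |...Q......^N..
00000080  6c 6d 6d 7e 7e 70 d8 90  f2 de ed ed              |lmm~~p......  
                                                                           
                                                                           
                                                                           


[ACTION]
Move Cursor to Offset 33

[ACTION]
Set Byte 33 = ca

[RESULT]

00000000  1c 1c 1c 1c 1c 1c 1c 1c  ce 02 d7 f5 5f 50 61 ce  |............_P
00000010  e2 64 f3 7e c0 ad cd 15  a7 a6 a6 ae 0f 36 59 e0  |.d.~.........6
00000020  5e CA 69 69 69 14 14 14  14 14 14 14 a8 32 5e 31  |^.iii........2
00000030  9c 45 62 38 99 42 eb 12  1f e0 9e 9e 9e 9e 9e 9e  |.Eb8.B........
00000040  9e 9e 02 28 a9 36 b6 8d  6a ff 4f 76 70 35 b3 b3  |...(.6..j.Ovp5
00000050  b3 b3 b3 25 9a 6b 7c 83  31 85 53 aa a0 22 fa b9  |...%.k|.1.S.."
00000060  0b fc 02 47 92 62 d1 55  ed 06 67 f7 63 2b b7 b7  |...G.b.U..g.c+
00000070  b7 b7 87 51 97 97 97 97  97 cd 5e 4e 00 c5 98 8c  |...Q......^N..
00000080  6c 6d 6d 7e 7e 70 d8 90  f2 de ed ed              |lmm~~p......  
                                                                           
                                                                           
                                                                           


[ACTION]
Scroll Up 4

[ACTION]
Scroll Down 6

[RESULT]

00000060  0b fc 02 47 92 62 d1 55  ed 06 67 f7 63 2b b7 b7  |...G.b.U..g.c+
00000070  b7 b7 87 51 97 97 97 97  97 cd 5e 4e 00 c5 98 8c  |...Q......^N..
00000080  6c 6d 6d 7e 7e 70 d8 90  f2 de ed ed              |lmm~~p......  
                                                                           
                                                                           
                                                                           
                                                                           
                                                                           
                                                                           
                                                                           
                                                                           
                                                                           


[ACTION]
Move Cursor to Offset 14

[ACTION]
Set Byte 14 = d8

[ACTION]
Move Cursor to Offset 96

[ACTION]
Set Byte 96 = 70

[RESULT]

00000060  70 fc 02 47 92 62 d1 55  ed 06 67 f7 63 2b b7 b7  |p..G.b.U..g.c+
00000070  b7 b7 87 51 97 97 97 97  97 cd 5e 4e 00 c5 98 8c  |...Q......^N..
00000080  6c 6d 6d 7e 7e 70 d8 90  f2 de ed ed              |lmm~~p......  
                                                                           
                                                                           
                                                                           
                                                                           
                                                                           
                                                                           
                                                                           
                                                                           
                                                                           


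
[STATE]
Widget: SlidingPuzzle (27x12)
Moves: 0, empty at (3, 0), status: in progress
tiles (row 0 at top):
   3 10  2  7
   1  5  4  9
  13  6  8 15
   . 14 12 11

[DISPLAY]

┌────┬────┬────┬────┐      
│  3 │ 10 │  2 │  7 │      
├────┼────┼────┼────┤      
│  1 │  5 │  4 │  9 │      
├────┼────┼────┼────┤      
│ 13 │  6 │  8 │ 15 │      
├────┼────┼────┼────┤      
│    │ 14 │ 12 │ 11 │      
└────┴────┴────┴────┘      
Moves: 0                   
                           
                           


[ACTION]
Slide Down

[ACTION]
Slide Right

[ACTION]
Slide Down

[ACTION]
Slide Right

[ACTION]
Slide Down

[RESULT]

┌────┬────┬────┬────┐      
│    │ 10 │  2 │  7 │      
├────┼────┼────┼────┤      
│  3 │  5 │  4 │  9 │      
├────┼────┼────┼────┤      
│  1 │  6 │  8 │ 15 │      
├────┼────┼────┼────┤      
│ 13 │ 14 │ 12 │ 11 │      
└────┴────┴────┴────┘      
Moves: 3                   
                           
                           


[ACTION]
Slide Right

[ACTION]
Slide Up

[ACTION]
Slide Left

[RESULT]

┌────┬────┬────┬────┐      
│  3 │ 10 │  2 │  7 │      
├────┼────┼────┼────┤      
│  5 │    │  4 │  9 │      
├────┼────┼────┼────┤      
│  1 │  6 │  8 │ 15 │      
├────┼────┼────┼────┤      
│ 13 │ 14 │ 12 │ 11 │      
└────┴────┴────┴────┘      
Moves: 5                   
                           
                           


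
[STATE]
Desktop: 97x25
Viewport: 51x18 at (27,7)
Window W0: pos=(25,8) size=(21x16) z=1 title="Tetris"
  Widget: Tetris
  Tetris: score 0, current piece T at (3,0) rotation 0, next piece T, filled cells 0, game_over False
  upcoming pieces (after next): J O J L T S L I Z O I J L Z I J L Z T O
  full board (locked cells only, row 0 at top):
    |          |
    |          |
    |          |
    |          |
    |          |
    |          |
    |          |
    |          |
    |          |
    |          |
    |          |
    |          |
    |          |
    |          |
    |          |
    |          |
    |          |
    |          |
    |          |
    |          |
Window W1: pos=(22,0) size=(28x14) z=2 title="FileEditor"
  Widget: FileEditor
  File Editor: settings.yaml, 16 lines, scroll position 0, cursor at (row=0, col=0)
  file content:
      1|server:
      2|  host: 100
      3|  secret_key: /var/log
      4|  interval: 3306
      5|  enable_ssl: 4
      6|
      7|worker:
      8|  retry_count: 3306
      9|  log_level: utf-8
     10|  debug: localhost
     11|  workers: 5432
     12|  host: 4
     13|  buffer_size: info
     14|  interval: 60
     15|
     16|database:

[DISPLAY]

able_ssl: 4          ░┃                            
                     ░┃                            
er:                  ░┃                            
try_count: 3306      ░┃                            
g_level: utf-8       ░┃                            
bug: localhost       ▼┃                            
━━━━━━━━━━━━━━━━━━━━━━┛                            
         │        ┃                                
         │        ┃                                
         │        ┃                                
         │Score:  ┃                                
         │0       ┃                                
         │        ┃                                
         │        ┃                                
         │        ┃                                
         │        ┃                                
━━━━━━━━━━━━━━━━━━┛                                
                                                   


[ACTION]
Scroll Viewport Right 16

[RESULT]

     ░┃                                            
     ░┃                                            
     ░┃                                            
     ░┃                                            
     ░┃                                            
     ▼┃                                            
━━━━━━┛                                            
  ┃                                                
  ┃                                                
  ┃                                                
  ┃                                                
  ┃                                                
  ┃                                                
  ┃                                                
  ┃                                                
  ┃                                                
━━┛                                                
                                                   


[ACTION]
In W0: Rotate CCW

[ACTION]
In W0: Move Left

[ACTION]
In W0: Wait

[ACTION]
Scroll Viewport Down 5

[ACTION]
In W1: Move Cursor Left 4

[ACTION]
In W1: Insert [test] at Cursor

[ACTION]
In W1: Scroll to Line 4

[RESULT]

     ░┃                                            
     █┃                                            
     ░┃                                            
     ░┃                                            
     ░┃                                            
     ▼┃                                            
━━━━━━┛                                            
  ┃                                                
  ┃                                                
  ┃                                                
  ┃                                                
  ┃                                                
  ┃                                                
  ┃                                                
  ┃                                                
  ┃                                                
━━┛                                                
                                                   


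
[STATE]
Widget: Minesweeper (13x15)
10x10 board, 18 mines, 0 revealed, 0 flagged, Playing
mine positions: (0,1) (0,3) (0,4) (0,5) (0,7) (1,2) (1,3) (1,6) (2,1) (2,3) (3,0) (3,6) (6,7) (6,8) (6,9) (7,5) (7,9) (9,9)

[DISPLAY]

■■■■■■■■■■   
■■■■■■■■■■   
■■■■■■■■■■   
■■■■■■■■■■   
■■■■■■■■■■   
■■■■■■■■■■   
■■■■■■■■■■   
■■■■■■■■■■   
■■■■■■■■■■   
■■■■■■■■■■   
             
             
             
             
             


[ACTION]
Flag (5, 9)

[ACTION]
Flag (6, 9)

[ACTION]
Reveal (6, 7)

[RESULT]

■✹■✹✹✹■✹■■   
■■✹✹■■✹■■■   
■✹■✹■■■■■■   
✹■■■■■✹■■■   
■■■■■■■■■■   
■■■■■■■■■⚑   
■■■■■■■✹✹✹   
■■■■■✹■■■✹   
■■■■■■■■■■   
■■■■■■■■■✹   
             
             
             
             
             


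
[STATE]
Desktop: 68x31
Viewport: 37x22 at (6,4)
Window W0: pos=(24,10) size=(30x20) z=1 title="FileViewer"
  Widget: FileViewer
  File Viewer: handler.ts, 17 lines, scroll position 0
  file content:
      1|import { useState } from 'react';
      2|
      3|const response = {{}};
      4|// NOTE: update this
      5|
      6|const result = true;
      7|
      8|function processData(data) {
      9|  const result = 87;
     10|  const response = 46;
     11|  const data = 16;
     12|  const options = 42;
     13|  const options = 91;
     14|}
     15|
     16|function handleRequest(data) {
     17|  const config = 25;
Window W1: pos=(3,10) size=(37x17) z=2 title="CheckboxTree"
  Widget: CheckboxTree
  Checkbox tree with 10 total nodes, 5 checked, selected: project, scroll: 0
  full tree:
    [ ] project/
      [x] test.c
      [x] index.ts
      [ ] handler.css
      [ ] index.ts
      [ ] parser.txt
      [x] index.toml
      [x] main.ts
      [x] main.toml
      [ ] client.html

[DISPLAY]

                                     
                                     
                                     
                                     
                                     
                                     
━━━━━━━━━━━━━━━━━━━━━━━━━━━━━━━━━┓━━━
heckboxTree                      ┃   
─────────────────────────────────┨───
-] project/                      ┃te 
 [x] test.c                      ┃   
 [x] index.ts                    ┃= {
 [ ] handler.css                 ┃ th
 [ ] index.ts                    ┃   
 [ ] parser.txt                  ┃tru
 [x] index.toml                  ┃   
 [x] main.ts                     ┃sDa
 [x] main.toml                   ┃= 8
 [ ] client.html                 ┃e =
                                 ┃16;
                                 ┃ = 
                                 ┃ = 


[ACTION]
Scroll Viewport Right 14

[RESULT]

                                     
                                     
                                     
                                     
                                     
                                     
━━━━━━━━━━━━━━━━━━━┓━━━━━━━━━━━━━┓   
                   ┃             ┃   
───────────────────┨─────────────┨   
                   ┃te } from 'r▲┃   
                   ┃            █┃   
                   ┃= {{}};     ░┃   
ss                 ┃ this       ░┃   
                   ┃            ░┃   
t                  ┃true;       ░┃   
l                  ┃            ░┃   
                   ┃sData(data) ░┃   
                   ┃= 87;       ░┃   
ml                 ┃e = 46;     ░┃   
                   ┃16;         ░┃   
                   ┃ = 42;      ░┃   
                   ┃ = 91;      ░┃   


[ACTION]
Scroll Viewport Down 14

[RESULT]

                                     
━━━━━━━━━━━━━━━━━━━┓━━━━━━━━━━━━━┓   
                   ┃             ┃   
───────────────────┨─────────────┨   
                   ┃te } from 'r▲┃   
                   ┃            █┃   
                   ┃= {{}};     ░┃   
ss                 ┃ this       ░┃   
                   ┃            ░┃   
t                  ┃true;       ░┃   
l                  ┃            ░┃   
                   ┃sData(data) ░┃   
                   ┃= 87;       ░┃   
ml                 ┃e = 46;     ░┃   
                   ┃16;         ░┃   
                   ┃ = 42;      ░┃   
                   ┃ = 91;      ░┃   
━━━━━━━━━━━━━━━━━━━┛            ░┃   
    ┃                           ░┃   
    ┃function handleRequest(data▼┃   
    ┗━━━━━━━━━━━━━━━━━━━━━━━━━━━━┛   
                                     


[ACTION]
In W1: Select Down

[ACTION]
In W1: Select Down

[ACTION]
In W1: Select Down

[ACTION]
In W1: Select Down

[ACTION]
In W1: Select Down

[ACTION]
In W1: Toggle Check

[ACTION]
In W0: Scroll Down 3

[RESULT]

                                     
━━━━━━━━━━━━━━━━━━━┓━━━━━━━━━━━━━┓   
                   ┃             ┃   
───────────────────┨─────────────┨   
                   ┃            ▲┃   
                   ┃= {{}};     ░┃   
                   ┃ this       ░┃   
ss                 ┃            ░┃   
                   ┃true;       ░┃   
t                  ┃            ░┃   
l                  ┃sData(data) ░┃   
                   ┃= 87;       ░┃   
                   ┃e = 46;     ░┃   
ml                 ┃16;         ░┃   
                   ┃ = 42;      ░┃   
                   ┃ = 91;      ░┃   
                   ┃            ░┃   
━━━━━━━━━━━━━━━━━━━┛            ░┃   
    ┃function handleRequest(data█┃   
    ┃  const config = 25;       ▼┃   
    ┗━━━━━━━━━━━━━━━━━━━━━━━━━━━━┛   
                                     


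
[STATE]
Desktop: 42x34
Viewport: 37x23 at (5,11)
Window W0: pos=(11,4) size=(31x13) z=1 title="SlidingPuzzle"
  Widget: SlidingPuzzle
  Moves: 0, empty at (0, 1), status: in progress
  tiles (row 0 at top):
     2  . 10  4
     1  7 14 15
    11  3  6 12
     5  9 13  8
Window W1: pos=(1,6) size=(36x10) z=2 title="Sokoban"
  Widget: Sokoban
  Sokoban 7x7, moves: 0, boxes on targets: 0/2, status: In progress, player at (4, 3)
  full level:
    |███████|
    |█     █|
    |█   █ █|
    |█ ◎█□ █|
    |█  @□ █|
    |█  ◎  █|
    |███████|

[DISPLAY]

 █ █                           ┃    ┃
█□ █                           ┃    ┃
@□ █                           ┃    ┃
◎  █                           ┃    ┃
━━━━━━━━━━━━━━━━━━━━━━━━━━━━━━━┛    ┃
      ┗━━━━━━━━━━━━━━━━━━━━━━━━━━━━━┛
                                     
                                     
                                     
                                     
                                     
                                     
                                     
                                     
                                     
                                     
                                     
                                     
                                     
                                     
                                     
                                     
                                     


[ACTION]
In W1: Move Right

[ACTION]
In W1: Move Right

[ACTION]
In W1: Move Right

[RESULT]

 █ █                           ┃    ┃
█□ █                           ┃    ┃
 @□█                           ┃    ┃
◎  █                           ┃    ┃
━━━━━━━━━━━━━━━━━━━━━━━━━━━━━━━┛    ┃
      ┗━━━━━━━━━━━━━━━━━━━━━━━━━━━━━┛
                                     
                                     
                                     
                                     
                                     
                                     
                                     
                                     
                                     
                                     
                                     
                                     
                                     
                                     
                                     
                                     
                                     
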